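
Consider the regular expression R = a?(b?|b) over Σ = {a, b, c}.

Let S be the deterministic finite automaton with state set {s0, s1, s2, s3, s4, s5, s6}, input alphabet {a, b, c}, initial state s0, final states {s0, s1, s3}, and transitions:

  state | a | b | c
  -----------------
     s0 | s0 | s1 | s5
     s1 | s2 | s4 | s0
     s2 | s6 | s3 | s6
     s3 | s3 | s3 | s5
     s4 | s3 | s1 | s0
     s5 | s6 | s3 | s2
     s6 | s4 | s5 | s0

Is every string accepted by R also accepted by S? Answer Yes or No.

Converting the expression R to a DFA (subset construction, then merging equivalent states) gives the minimal DFA with states {r0, r1, r2, r3}, start state r0, accepting states {r0, r1, r2} and transitions r0: a→r1, b→r2, c→r3; r1: a→r3, b→r2, c→r3; r2: a→r3, b→r3, c→r3; r3: a→r3, b→r3, c→r3.
Exploring the product automaton R × S from the start pair (r0, s0), following both machines on each input symbol, reaches 10 state pairs: (r0, s0), (r1, s0), (r2, s1), (r3, s5), (r3, s0), (r3, s2), (r3, s4), (r3, s6), (r3, s3), (r3, s1).
R accepts in {r0, r1, r2} and S accepts in {s0, s1, s3}. The reachable pairs whose R-component is accepting are (r0, s0), (r1, s0), (r2, s1); in each of them the S-component is accepting too, so the product for L(R) \ L(S) (R-component accepting, S-component rejecting) has no reachable accepting pair and the difference is empty.
Hence every string in L(R) is also in L(S).

Yes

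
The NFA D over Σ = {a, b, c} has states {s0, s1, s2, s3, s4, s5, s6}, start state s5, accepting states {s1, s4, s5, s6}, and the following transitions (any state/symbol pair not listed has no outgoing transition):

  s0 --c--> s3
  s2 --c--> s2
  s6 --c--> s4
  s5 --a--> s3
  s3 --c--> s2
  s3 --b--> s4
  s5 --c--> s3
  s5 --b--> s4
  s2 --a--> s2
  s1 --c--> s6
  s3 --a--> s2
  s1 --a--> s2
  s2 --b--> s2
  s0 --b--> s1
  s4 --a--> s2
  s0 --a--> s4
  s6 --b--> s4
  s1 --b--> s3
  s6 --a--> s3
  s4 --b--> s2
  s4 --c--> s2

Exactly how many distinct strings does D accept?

4

The useful subgraph on states {s3, s4, s5} is acyclic, so L(D) is finite; the longest accepting path visits 3 useful states, giving maximum string length 2.
Counting accepting paths from s5 by length: 1 of length 0, 1 of length 1, 2 of length 2. Total 4.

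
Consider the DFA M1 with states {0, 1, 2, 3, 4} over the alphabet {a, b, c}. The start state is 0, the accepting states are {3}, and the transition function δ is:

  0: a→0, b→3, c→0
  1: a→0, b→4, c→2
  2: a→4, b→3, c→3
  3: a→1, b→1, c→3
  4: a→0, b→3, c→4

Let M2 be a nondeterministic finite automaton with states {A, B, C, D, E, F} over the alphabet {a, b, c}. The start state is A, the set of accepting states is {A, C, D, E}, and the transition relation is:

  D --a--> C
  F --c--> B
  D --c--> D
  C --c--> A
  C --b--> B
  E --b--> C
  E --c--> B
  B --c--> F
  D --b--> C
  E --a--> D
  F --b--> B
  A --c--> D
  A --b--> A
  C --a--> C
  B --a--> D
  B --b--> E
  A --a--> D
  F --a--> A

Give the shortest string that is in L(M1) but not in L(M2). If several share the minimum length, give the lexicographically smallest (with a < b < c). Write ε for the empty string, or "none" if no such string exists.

aab

The string aab is accepted by M1 but not by M2.
No shorter string lies in the difference, and aab is the lexicographically first length-3 string in L(M1) \ L(M2).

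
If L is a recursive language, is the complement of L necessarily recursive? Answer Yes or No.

Run the decider for L and flip its answer; since the decider halts on every input, this decides the complement.
So the recursive languages are closed under complement.

Yes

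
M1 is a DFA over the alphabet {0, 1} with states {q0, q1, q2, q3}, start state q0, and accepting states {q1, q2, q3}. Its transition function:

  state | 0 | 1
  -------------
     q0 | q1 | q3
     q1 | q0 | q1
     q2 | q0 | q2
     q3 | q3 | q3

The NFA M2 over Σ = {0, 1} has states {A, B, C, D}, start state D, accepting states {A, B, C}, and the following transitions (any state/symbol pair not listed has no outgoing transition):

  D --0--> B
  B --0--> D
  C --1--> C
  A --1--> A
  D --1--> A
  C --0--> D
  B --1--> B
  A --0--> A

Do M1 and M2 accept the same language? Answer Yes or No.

Yes

Exploring the product automaton M1 × M2 from the start pair (q0, D), following both machines on each input symbol, reaches 3 state pairs: (q0, D), (q1, B), (q3, A).
M1 accepts in {q1, q2, q3} and M2 accepts in {A, B, C}. In every reachable pair the two components are either both accepting — (q1, B), (q3, A) — or both non-accepting, so no string is accepted by exactly one of the machines: L(M1) \ L(M2) and L(M2) \ L(M1) are both empty.
Hence every string is accepted by M1 iff it is accepted by M2, and the two languages coincide.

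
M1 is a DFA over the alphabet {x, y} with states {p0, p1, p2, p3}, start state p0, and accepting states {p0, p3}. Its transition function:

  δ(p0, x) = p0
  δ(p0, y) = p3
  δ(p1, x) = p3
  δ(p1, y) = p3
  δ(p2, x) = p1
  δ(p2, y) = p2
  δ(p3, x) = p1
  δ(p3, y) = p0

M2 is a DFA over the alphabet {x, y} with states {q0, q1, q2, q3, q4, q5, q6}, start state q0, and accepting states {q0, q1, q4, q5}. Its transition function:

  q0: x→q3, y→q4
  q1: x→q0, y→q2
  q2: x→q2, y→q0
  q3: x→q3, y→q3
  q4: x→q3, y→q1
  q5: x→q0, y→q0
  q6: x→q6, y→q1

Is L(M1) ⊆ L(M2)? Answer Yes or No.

No

The string x is in L(M1) but not in L(M2).
So L(M1) ⊄ L(M2).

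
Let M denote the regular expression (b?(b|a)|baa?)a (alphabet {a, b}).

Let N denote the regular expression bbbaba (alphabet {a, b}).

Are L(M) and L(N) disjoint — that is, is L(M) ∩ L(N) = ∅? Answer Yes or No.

Converting the expression M to a DFA (subset construction, then merging equivalent states) gives the minimal DFA with states {m0, m1, m2, m3, m4, m5, m6}, start state m0, accepting states {m3, m5, m6} and transitions m0: a→m1, b→m2; m1: a→m3, b→m4; m2: a→m5, b→m1; m3: a→m4, b→m4; m4: a→m4, b→m4; m5: a→m6, b→m4; m6: a→m3, b→m4.
Converting the expression N to a DFA (subset construction, then merging equivalent states) gives the minimal DFA with states {n0, n1, n2, n3, n4, n5, n6, n7}, start state n0, accepting states {n7} and transitions n0: a→n1, b→n2; n1: a→n1, b→n1; n2: a→n1, b→n3; n3: a→n1, b→n4; n4: a→n5, b→n1; n5: a→n1, b→n6; n6: a→n7, b→n1; n7: a→n1, b→n1.
Exploring the product automaton M × N from the start pair (m0, n0), following both machines on each input symbol, reaches 12 state pairs: (m0, n0), (m1, n1), (m2, n2), (m3, n1), (m4, n1), (m5, n1), (m1, n3), (m6, n1), (m4, n4), (m4, n5), (m4, n6), (m4, n7).
M accepts in {m3, m5, m6} and N accepts in {n7}; no reachable pair has both components accepting, so no string drives both machines to acceptance simultaneously and L(M) ∩ L(N) = ∅.
So no string is accepted by both, and the intersection is empty.

Yes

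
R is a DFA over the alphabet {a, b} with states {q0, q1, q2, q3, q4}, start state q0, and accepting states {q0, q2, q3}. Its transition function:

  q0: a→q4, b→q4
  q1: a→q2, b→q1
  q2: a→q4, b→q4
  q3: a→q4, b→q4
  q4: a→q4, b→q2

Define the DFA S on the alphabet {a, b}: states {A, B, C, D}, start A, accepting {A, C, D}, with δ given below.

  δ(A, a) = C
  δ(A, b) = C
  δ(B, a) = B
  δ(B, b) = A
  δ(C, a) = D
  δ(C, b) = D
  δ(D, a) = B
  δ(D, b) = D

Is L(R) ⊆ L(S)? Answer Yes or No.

Yes

Exploring the product automaton R × S from the start pair (q0, A), following both machines on each input symbol, reaches 6 state pairs: (q0, A), (q4, C), (q4, D), (q2, D), (q4, B), (q2, A).
R accepts in {q0, q2, q3} and S accepts in {A, C, D}. The reachable pairs whose R-component is accepting are (q0, A), (q2, D), (q2, A); in each of them the S-component is accepting too, so the product for L(R) \ L(S) (R-component accepting, S-component rejecting) has no reachable accepting pair and the difference is empty.
Hence every string in L(R) is also in L(S).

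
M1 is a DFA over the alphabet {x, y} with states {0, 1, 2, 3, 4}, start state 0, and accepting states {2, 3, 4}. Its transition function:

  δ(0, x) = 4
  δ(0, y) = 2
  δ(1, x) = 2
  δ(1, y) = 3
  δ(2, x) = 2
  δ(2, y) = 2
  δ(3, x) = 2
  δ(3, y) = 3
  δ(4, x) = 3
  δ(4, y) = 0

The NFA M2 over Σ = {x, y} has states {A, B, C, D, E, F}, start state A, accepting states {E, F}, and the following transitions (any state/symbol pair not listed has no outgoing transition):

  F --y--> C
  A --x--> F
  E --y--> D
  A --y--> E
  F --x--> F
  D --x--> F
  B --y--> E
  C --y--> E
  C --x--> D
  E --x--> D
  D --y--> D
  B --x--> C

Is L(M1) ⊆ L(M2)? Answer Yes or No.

No

The string yx is in L(M1) but not in L(M2).
So L(M1) ⊄ L(M2).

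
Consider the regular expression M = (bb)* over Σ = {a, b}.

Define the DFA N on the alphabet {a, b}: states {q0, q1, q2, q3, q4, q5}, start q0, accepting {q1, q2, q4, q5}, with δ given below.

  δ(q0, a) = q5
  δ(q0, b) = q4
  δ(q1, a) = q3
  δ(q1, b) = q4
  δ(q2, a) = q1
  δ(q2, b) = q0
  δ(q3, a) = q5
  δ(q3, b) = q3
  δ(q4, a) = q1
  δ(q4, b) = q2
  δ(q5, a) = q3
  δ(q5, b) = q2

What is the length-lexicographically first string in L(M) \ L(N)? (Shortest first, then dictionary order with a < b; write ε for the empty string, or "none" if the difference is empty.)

ε

The empty string ε is accepted by M but not by N.
Since ε is the unique shortest string, it is the required witness.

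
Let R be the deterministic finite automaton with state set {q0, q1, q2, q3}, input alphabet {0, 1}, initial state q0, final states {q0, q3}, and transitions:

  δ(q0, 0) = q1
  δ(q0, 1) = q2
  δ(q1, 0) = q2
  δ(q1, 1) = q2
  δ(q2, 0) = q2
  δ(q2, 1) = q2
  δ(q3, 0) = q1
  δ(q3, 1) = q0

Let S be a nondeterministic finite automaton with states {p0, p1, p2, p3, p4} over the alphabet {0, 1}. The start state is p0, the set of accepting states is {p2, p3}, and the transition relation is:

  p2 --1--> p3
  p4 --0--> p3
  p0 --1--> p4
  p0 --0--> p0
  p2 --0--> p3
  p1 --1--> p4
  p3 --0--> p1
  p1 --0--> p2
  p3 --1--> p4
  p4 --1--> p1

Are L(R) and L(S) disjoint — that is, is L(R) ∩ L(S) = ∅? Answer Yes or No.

Yes

Exploring the product automaton R × S from the start pair (q0, p0), following both machines on each input symbol, reaches 7 state pairs: (q0, p0), (q1, p0), (q2, p4), (q2, p0), (q2, p3), (q2, p1), (q2, p2).
R accepts in {q0, q3} and S accepts in {p2, p3}; no reachable pair has both components accepting, so no string drives both machines to acceptance simultaneously and L(R) ∩ L(S) = ∅.
So no string is accepted by both, and the intersection is empty.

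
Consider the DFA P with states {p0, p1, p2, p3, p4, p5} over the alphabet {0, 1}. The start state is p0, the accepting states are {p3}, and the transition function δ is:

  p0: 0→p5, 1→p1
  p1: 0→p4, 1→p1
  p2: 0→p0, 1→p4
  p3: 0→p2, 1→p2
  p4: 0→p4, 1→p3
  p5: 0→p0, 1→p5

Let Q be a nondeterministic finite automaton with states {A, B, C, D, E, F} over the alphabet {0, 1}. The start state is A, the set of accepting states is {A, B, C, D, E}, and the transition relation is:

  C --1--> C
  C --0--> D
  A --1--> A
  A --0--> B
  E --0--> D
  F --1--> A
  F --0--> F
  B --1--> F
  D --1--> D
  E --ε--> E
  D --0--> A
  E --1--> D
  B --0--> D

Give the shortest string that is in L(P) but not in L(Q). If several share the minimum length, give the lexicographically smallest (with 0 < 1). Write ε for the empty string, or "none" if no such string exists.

The string 101 is accepted by P but not by Q.
No shorter string lies in the difference, and 101 is the lexicographically first length-3 string in L(P) \ L(Q).

101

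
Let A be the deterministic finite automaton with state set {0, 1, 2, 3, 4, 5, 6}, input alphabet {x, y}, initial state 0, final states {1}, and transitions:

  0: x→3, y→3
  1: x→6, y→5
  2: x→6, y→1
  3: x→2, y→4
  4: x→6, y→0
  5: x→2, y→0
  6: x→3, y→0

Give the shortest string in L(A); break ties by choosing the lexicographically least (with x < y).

xxy

A breadth-first search from 0 reaches an accepting state first via the path 0 → 3 → 2 → 1 on input xxy.
No string of length < 3 is accepted (BFS exhausts all shorter strings without reaching an accepting state), and xxy is the lexicographically least accepting string of length 3.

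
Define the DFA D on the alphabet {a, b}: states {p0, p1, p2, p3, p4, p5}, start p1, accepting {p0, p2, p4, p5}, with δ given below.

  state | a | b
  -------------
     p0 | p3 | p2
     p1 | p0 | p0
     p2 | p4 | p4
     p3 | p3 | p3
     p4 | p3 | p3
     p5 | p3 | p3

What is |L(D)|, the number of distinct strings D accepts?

8

The useful subgraph on states {p0, p1, p2, p4} is acyclic, so L(D) is finite; the longest accepting path visits 4 useful states, giving maximum string length 3.
Counting accepting paths from p1 by length: 2 of length 1, 2 of length 2, 4 of length 3. Total 8.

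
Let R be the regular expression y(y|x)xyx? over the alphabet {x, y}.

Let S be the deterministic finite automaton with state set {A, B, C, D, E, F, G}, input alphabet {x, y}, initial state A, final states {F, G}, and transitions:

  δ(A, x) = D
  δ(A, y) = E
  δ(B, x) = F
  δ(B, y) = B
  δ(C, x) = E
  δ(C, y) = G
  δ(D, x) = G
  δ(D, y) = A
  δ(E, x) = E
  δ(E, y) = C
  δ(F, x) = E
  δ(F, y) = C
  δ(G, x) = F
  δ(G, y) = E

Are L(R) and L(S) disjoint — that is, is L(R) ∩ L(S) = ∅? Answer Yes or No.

Converting the expression R to a DFA (subset construction, then merging equivalent states) gives the minimal DFA with states {r0, r1, r2, r3, r4, r5, r6}, start state r0, accepting states {r5, r6} and transitions r0: x→r1, y→r2; r1: x→r1, y→r1; r2: x→r3, y→r3; r3: x→r4, y→r1; r4: x→r1, y→r5; r5: x→r6, y→r1; r6: x→r1, y→r1.
Exploring the product automaton R × S from the start pair (r0, A), following both machines on each input symbol, reaches 13 state pairs: (r0, A), (r1, D), (r2, E), (r1, G), (r1, A), (r3, E), (r3, C), (r1, F), (r1, E), (r4, E), (r1, C), (r5, C), (r6, E).
R accepts in {r5, r6} and S accepts in {F, G}; no reachable pair has both components accepting, so no string drives both machines to acceptance simultaneously and L(R) ∩ L(S) = ∅.
So no string is accepted by both, and the intersection is empty.

Yes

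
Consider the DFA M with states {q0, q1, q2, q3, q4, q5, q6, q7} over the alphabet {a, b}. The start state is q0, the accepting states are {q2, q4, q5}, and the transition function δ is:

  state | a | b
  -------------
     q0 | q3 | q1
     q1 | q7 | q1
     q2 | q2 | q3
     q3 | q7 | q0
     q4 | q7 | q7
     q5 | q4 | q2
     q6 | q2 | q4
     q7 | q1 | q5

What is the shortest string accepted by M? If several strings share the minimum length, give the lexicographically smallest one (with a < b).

aab

A breadth-first search from q0 reaches an accepting state first via the path q0 → q3 → q7 → q5 on input aab.
No string of length < 3 is accepted (BFS exhausts all shorter strings without reaching an accepting state), and aab is the lexicographically least accepting string of length 3.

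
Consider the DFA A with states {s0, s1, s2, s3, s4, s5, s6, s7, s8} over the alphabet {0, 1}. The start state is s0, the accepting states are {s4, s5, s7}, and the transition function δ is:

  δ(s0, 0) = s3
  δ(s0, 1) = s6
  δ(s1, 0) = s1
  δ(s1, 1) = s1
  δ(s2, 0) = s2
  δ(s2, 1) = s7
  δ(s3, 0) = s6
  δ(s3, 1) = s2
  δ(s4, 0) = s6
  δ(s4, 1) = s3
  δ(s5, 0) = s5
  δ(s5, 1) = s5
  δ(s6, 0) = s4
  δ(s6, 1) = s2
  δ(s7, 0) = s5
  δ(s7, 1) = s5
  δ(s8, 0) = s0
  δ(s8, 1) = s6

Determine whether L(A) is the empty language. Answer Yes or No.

No

The string 10 is accepted: the run s0 → s6 → s4 ends in the accepting state s4.
Since at least one string is accepted, L(A) is not empty.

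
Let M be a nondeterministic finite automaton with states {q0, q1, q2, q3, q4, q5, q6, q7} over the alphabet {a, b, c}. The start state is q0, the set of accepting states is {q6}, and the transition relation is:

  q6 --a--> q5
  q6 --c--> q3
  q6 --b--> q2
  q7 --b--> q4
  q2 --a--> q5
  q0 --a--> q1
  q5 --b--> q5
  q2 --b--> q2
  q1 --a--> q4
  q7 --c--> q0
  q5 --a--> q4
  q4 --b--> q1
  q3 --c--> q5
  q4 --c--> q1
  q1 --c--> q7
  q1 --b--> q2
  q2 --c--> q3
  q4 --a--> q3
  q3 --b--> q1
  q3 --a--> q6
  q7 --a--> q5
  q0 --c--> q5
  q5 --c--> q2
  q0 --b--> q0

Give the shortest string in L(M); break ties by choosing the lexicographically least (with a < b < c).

A breadth-first search from q0 reaches an accepting state first via the path q0 → q1 → q4 → q3 → q6 on input aaaa.
No string of length < 4 is accepted (BFS exhausts all shorter strings without reaching an accepting state), and aaaa is the lexicographically least accepting string of length 4.

aaaa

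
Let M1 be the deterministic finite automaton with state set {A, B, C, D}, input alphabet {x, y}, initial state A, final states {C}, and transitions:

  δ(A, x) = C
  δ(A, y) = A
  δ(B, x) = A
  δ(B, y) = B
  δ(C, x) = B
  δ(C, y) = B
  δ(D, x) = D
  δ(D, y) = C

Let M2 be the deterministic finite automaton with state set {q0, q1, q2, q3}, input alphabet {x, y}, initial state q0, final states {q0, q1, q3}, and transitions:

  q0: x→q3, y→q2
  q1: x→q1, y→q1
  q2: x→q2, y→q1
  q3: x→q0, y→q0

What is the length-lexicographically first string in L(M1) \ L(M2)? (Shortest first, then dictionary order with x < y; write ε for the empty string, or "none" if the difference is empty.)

yx

The string yx is accepted by M1 but not by M2.
No shorter string lies in the difference, and yx is the lexicographically first length-2 string in L(M1) \ L(M2).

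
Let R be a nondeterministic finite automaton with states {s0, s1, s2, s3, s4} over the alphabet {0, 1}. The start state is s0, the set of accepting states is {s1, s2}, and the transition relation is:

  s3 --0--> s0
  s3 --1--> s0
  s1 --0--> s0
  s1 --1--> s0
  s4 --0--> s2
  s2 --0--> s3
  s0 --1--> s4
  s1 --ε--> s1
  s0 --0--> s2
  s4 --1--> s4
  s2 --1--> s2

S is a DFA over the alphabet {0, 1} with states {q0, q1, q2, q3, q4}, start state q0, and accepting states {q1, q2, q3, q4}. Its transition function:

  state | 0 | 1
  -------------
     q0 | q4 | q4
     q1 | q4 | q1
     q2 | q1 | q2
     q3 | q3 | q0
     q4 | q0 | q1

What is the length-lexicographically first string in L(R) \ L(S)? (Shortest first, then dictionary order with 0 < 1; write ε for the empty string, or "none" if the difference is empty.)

The string 10 is accepted by R but not by S.
No shorter string lies in the difference, and 10 is the lexicographically first length-2 string in L(R) \ L(S).

10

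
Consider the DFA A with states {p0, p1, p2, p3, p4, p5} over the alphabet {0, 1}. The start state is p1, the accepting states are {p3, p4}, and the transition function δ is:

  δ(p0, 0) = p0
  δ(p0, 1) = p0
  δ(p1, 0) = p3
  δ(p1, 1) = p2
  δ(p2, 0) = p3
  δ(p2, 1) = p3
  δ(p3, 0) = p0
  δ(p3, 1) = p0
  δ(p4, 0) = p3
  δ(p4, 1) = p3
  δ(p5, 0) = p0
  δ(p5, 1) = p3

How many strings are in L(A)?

The useful subgraph on states {p1, p2, p3} is acyclic, so L(A) is finite; the longest accepting path visits 3 useful states, giving maximum string length 2.
Counting accepting paths from p1 by length: 1 of length 1, 2 of length 2. Total 3.

3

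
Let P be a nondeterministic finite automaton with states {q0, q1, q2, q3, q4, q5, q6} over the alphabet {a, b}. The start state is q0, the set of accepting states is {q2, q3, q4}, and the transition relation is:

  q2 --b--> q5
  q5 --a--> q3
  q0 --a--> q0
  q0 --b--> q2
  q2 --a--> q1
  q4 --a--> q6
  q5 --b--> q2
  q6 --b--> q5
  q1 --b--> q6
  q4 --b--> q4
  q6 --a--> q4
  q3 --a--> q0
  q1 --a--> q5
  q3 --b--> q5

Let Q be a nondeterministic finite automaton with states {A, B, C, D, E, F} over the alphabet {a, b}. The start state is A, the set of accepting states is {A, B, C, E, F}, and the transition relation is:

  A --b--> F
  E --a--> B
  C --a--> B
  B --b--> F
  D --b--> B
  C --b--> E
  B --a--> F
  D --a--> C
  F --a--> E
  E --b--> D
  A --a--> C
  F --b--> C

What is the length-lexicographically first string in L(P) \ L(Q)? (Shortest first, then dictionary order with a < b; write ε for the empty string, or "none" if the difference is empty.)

The string aaaab is accepted by P but not by Q.
No shorter string lies in the difference, and aaaab is the lexicographically first length-5 string in L(P) \ L(Q).

aaaab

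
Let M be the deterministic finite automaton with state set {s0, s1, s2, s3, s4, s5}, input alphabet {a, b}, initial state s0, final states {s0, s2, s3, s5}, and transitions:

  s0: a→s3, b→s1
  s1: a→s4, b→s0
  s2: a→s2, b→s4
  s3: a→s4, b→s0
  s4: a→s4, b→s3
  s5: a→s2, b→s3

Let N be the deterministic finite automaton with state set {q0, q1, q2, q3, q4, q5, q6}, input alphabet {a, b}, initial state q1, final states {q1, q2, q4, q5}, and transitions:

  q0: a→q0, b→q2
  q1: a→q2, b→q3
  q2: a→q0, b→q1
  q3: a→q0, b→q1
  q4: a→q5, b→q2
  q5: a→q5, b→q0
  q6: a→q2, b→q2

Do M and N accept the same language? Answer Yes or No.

Exploring the product automaton M × N from the start pair (s0, q1), following both machines on each input symbol, reaches 4 state pairs: (s0, q1), (s3, q2), (s1, q3), (s4, q0).
M accepts in {s0, s2, s3, s5} and N accepts in {q1, q2, q4, q5}. In every reachable pair the two components are either both accepting — (s0, q1), (s3, q2) — or both non-accepting, so no string is accepted by exactly one of the machines: L(M) \ L(N) and L(N) \ L(M) are both empty.
Hence every string is accepted by M iff it is accepted by N, and the two languages coincide.

Yes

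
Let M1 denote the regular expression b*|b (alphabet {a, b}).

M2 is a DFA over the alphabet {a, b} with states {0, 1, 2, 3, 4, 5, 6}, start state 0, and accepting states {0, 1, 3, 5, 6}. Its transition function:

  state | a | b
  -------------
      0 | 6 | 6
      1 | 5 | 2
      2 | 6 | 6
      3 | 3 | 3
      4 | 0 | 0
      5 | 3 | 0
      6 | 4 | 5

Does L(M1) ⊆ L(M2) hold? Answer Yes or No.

Converting the expression M1 to a DFA (subset construction, then merging equivalent states) gives the minimal DFA with states {r0, r1}, start state r0, accepting states {r0} and transitions r0: a→r1, b→r0; r1: a→r1, b→r1.
Exploring the product automaton M1 × M2 from the start pair (r0, 0), following both machines on each input symbol, reaches 8 state pairs: (r0, 0), (r1, 6), (r0, 6), (r1, 4), (r1, 5), (r0, 5), (r1, 0), (r1, 3).
M1 accepts in {r0} and M2 accepts in {0, 1, 3, 5, 6}. The reachable pairs whose M1-component is accepting are (r0, 0), (r0, 6), (r0, 5); in each of them the M2-component is accepting too, so the product for L(M1) \ L(M2) (M1-component accepting, M2-component rejecting) has no reachable accepting pair and the difference is empty.
Hence every string in L(M1) is also in L(M2).

Yes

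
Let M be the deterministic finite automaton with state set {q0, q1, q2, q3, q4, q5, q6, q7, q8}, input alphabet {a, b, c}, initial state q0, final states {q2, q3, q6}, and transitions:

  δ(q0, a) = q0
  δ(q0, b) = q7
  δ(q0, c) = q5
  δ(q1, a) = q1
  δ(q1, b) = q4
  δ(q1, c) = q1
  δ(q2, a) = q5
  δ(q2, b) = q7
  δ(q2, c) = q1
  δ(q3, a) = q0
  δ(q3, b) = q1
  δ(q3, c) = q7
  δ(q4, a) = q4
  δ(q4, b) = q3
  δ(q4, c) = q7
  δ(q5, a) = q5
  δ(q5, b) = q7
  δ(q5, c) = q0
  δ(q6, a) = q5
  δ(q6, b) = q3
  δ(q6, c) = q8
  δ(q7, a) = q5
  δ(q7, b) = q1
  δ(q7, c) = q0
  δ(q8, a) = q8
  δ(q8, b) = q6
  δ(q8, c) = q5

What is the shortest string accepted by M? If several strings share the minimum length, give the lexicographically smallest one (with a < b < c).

bbbb

A breadth-first search from q0 reaches an accepting state first via the path q0 → q7 → q1 → q4 → q3 on input bbbb.
No string of length < 4 is accepted (BFS exhausts all shorter strings without reaching an accepting state), and bbbb is the lexicographically least accepting string of length 4.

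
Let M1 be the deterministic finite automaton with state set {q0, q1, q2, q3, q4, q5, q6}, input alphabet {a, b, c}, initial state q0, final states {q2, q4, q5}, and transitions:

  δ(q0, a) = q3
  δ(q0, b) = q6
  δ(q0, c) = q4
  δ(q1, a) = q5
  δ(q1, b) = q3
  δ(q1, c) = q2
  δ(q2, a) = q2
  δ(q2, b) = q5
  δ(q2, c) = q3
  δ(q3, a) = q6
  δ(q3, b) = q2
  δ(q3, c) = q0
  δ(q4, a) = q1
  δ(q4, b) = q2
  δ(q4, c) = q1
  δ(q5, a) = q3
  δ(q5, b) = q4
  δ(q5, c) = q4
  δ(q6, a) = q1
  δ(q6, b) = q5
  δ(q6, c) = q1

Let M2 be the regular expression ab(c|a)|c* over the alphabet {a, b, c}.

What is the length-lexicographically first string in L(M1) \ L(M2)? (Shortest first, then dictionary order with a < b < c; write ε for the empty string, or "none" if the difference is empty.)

The string ab is accepted by M1 but not by M2.
No shorter string lies in the difference, and ab is the lexicographically first length-2 string in L(M1) \ L(M2).

ab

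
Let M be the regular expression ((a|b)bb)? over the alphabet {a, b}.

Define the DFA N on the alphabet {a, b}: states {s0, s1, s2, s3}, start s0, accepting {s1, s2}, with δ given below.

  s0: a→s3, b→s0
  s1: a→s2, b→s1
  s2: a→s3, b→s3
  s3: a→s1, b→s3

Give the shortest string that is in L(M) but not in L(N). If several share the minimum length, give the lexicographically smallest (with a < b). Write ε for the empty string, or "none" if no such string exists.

ε

The empty string ε is accepted by M but not by N.
Since ε is the unique shortest string, it is the required witness.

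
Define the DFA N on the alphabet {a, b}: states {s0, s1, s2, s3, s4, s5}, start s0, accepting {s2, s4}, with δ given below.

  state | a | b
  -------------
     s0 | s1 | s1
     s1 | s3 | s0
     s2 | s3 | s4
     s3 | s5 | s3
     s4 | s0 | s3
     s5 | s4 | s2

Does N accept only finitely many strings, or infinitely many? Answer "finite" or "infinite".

infinite

State s0 is reachable from the start and can reach an accepting state, and it lies on the cycle s0 → s1 → s0.
Traversing that cycle any number of times yields accepted strings of unbounded length, so the language is infinite.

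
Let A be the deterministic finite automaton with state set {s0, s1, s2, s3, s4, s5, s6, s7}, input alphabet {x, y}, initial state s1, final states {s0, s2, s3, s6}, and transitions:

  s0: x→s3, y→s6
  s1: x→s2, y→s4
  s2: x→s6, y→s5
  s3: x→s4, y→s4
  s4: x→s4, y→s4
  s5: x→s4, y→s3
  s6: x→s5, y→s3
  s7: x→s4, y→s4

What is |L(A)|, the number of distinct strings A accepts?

The useful subgraph on states {s1, s2, s3, s5, s6} is acyclic, so L(A) is finite; the longest accepting path visits 5 useful states, giving maximum string length 4.
Counting accepting paths from s1 by length: 1 of length 1, 1 of length 2, 2 of length 3, 1 of length 4. Total 5.

5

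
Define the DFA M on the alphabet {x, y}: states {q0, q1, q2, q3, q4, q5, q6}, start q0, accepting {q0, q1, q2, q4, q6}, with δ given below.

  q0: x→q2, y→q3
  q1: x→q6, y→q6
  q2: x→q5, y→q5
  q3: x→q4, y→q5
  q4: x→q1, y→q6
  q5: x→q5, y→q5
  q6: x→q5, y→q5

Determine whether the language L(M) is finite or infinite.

finite

The useful states (reachable from q0 and able to reach an accepting state) are {q0, q1, q2, q3, q4, q6}.
Restricted to these states the transition graph has no cycle, so every accepting path has bounded length and L is finite.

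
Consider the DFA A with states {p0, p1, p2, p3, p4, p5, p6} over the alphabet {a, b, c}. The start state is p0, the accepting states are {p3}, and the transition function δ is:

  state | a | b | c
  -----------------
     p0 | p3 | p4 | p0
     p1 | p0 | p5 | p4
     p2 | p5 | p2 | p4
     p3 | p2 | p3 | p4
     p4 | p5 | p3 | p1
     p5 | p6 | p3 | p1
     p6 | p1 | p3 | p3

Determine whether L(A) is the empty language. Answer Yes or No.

The string a is accepted: the run p0 → p3 ends in the accepting state p3.
Since at least one string is accepted, L(A) is not empty.

No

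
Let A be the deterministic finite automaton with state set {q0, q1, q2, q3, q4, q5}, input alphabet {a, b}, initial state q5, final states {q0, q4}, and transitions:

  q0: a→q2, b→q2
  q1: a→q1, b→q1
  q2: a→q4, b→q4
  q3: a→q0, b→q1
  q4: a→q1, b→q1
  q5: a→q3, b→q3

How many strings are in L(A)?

10

The useful subgraph on states {q0, q2, q3, q4, q5} is acyclic, so L(A) is finite; the longest accepting path visits 5 useful states, giving maximum string length 4.
Counting accepting paths from q5 by length: 2 of length 2, 8 of length 4. Total 10.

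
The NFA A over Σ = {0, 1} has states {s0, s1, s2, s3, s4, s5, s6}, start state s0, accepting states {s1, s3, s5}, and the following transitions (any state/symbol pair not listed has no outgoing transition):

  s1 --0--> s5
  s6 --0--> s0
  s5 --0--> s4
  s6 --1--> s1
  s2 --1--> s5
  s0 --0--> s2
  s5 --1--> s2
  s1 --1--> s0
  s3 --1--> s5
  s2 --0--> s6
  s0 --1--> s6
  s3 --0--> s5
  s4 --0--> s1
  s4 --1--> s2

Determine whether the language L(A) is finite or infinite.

State s2 is reachable from the start and can reach an accepting state, and it lies on the cycle s2 → s5 → s2.
Traversing that cycle any number of times yields accepted strings of unbounded length, so the language is infinite.

infinite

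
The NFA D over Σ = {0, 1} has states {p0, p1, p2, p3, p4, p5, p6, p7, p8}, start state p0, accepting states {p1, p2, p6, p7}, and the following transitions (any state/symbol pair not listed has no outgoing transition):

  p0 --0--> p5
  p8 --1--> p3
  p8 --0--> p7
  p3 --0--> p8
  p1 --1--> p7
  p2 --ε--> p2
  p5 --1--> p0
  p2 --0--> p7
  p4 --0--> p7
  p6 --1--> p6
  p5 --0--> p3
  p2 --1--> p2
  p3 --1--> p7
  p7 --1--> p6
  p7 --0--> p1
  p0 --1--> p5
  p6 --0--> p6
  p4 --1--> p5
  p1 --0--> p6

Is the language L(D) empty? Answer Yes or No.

The string 001 is accepted: the run p0 → p5 → p3 → p7 ends in the accepting state p7.
Since at least one string is accepted, L(D) is not empty.

No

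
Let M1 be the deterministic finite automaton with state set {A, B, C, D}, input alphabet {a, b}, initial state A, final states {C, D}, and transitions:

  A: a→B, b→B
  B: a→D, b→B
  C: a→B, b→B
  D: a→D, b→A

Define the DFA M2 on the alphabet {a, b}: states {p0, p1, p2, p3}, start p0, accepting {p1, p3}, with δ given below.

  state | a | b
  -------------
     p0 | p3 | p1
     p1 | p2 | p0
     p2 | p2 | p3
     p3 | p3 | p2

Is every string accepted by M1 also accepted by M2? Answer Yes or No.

The string ba is in L(M1) but not in L(M2).
So L(M1) ⊄ L(M2).

No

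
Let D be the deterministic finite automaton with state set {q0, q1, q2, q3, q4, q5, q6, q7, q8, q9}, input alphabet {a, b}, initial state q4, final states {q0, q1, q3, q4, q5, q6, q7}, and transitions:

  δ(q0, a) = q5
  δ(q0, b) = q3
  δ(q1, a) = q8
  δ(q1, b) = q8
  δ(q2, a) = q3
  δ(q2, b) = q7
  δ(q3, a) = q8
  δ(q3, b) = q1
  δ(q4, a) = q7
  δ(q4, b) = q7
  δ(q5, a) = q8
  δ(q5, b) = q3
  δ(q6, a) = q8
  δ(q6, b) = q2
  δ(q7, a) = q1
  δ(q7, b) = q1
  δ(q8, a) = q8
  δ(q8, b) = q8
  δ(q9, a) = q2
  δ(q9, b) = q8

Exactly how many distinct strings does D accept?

7

The useful subgraph on states {q1, q4, q7} is acyclic, so L(D) is finite; the longest accepting path visits 3 useful states, giving maximum string length 2.
Counting accepting paths from q4 by length: 1 of length 0, 2 of length 1, 4 of length 2. Total 7.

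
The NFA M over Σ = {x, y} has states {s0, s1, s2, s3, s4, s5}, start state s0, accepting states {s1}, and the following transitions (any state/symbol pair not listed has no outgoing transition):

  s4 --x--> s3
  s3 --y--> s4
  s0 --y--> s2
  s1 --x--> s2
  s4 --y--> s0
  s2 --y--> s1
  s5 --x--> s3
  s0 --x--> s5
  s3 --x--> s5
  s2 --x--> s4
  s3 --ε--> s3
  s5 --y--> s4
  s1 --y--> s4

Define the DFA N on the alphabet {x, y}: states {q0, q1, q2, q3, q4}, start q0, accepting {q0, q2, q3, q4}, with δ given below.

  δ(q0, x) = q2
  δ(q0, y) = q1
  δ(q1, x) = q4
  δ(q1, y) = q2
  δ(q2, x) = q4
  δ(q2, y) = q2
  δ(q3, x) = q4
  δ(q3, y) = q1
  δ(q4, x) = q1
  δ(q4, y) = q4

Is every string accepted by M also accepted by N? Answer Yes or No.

Exploring the product automaton M × N from the start pair (s0, q0), following both machines on each input symbol, reaches 16 state pairs: (s0, q0), (s5, q2), (s2, q1), (s3, q4), (s4, q2), (s4, q4), (s1, q2), (s5, q1), (s0, q2), (s3, q1), (s0, q4), (s2, q4), (s5, q4), (s2, q2), (s4, q1), (s1, q4).
M accepts in {s1} and N accepts in {q0, q2, q3, q4}. The reachable pairs whose M-component is accepting are (s1, q2), (s1, q4); in each of them the N-component is accepting too, so the product for L(M) \ L(N) (M-component accepting, N-component rejecting) has no reachable accepting pair and the difference is empty.
Hence every string in L(M) is also in L(N).

Yes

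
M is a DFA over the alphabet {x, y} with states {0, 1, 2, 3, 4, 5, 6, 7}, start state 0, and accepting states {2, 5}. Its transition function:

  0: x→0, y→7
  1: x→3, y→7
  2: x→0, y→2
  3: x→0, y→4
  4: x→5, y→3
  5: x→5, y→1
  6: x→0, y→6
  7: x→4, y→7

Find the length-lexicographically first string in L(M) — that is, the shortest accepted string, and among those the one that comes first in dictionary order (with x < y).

yxx

A breadth-first search from 0 reaches an accepting state first via the path 0 → 7 → 4 → 5 on input yxx.
No string of length < 3 is accepted (BFS exhausts all shorter strings without reaching an accepting state), and yxx is the lexicographically least accepting string of length 3.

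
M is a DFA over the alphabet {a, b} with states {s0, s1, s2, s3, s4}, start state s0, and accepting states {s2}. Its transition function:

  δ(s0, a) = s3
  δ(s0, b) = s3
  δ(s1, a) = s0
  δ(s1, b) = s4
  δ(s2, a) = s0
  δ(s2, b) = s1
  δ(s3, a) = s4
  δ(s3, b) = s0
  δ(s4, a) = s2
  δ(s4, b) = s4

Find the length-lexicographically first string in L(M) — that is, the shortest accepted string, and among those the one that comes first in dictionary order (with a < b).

A breadth-first search from s0 reaches an accepting state first via the path s0 → s3 → s4 → s2 on input aaa.
No string of length < 3 is accepted (BFS exhausts all shorter strings without reaching an accepting state), and aaa is the lexicographically least accepting string of length 3.

aaa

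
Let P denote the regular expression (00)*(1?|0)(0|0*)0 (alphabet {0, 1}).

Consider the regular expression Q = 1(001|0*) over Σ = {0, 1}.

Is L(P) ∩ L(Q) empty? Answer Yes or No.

No

The string 10 is accepted by both P and Q.
Hence L(P) ∩ L(Q) ≠ ∅.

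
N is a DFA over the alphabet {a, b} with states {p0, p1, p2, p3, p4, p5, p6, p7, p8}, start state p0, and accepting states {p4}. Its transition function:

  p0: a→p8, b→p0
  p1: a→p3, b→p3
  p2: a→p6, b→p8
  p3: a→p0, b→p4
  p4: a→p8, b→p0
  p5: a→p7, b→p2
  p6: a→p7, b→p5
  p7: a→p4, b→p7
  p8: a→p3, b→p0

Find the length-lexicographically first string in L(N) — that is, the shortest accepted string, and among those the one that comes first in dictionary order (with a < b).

aab

A breadth-first search from p0 reaches an accepting state first via the path p0 → p8 → p3 → p4 on input aab.
No string of length < 3 is accepted (BFS exhausts all shorter strings without reaching an accepting state), and aab is the lexicographically least accepting string of length 3.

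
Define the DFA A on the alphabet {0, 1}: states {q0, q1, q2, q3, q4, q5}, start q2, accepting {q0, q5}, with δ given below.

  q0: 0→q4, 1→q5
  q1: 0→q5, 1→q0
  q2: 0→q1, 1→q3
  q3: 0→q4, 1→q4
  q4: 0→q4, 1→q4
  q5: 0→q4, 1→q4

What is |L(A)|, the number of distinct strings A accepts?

The useful subgraph on states {q0, q1, q2, q5} is acyclic, so L(A) is finite; the longest accepting path visits 4 useful states, giving maximum string length 3.
Counting accepting paths from q2 by length: 2 of length 2, 1 of length 3. Total 3.

3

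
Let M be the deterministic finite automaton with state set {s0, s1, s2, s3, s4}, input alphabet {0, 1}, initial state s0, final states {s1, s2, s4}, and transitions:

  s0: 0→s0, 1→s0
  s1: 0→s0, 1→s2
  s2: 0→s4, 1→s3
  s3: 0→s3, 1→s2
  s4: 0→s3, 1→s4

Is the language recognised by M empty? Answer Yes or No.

Yes

The states reachable from the start state are {s0}.
None of the accepting states {s1, s2, s4} is reachable, so no string is accepted and L(M) = ∅.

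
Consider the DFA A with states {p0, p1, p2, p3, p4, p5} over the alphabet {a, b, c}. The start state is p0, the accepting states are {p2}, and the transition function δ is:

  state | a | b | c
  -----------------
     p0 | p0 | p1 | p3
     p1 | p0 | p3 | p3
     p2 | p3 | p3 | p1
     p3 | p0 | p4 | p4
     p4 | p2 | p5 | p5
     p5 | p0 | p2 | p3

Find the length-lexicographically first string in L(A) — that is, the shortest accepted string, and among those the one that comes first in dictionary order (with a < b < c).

A breadth-first search from p0 reaches an accepting state first via the path p0 → p3 → p4 → p2 on input cba.
No string of length < 3 is accepted (BFS exhausts all shorter strings without reaching an accepting state), and cba is the lexicographically least accepting string of length 3.

cba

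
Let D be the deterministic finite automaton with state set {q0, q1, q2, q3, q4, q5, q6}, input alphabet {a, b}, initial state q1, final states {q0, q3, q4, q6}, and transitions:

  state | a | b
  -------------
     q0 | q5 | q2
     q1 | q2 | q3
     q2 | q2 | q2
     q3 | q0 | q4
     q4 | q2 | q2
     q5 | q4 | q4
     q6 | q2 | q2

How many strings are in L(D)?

The useful subgraph on states {q0, q1, q3, q4, q5} is acyclic, so L(D) is finite; the longest accepting path visits 5 useful states, giving maximum string length 4.
Counting accepting paths from q1 by length: 1 of length 1, 2 of length 2, 2 of length 4. Total 5.

5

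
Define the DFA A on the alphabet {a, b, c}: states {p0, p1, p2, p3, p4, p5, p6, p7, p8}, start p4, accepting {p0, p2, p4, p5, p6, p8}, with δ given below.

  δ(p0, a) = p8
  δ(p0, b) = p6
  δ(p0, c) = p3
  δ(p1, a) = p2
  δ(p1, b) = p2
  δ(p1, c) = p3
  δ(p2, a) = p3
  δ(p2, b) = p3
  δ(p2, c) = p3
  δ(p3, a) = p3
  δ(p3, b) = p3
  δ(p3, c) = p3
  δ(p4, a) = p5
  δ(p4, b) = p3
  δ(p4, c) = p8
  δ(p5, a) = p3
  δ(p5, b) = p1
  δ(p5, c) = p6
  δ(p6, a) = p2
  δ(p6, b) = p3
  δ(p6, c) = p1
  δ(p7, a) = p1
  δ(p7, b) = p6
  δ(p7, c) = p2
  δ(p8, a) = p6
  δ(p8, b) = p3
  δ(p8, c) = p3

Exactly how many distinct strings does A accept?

The useful subgraph on states {p1, p2, p4, p5, p6, p8} is acyclic, so L(A) is finite; the longest accepting path visits 5 useful states, giving maximum string length 4.
Counting accepting paths from p4 by length: 1 of length 0, 2 of length 1, 2 of length 2, 4 of length 3, 4 of length 4. Total 13.

13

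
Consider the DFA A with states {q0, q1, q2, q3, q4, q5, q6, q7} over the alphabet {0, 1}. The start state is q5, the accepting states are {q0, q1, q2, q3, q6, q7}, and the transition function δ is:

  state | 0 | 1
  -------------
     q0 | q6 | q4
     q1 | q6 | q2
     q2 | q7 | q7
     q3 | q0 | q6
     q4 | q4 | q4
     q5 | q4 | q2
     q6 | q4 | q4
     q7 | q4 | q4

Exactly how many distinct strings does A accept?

3

The useful subgraph on states {q2, q5, q7} is acyclic, so L(A) is finite; the longest accepting path visits 3 useful states, giving maximum string length 2.
Counting accepting paths from q5 by length: 1 of length 1, 2 of length 2. Total 3.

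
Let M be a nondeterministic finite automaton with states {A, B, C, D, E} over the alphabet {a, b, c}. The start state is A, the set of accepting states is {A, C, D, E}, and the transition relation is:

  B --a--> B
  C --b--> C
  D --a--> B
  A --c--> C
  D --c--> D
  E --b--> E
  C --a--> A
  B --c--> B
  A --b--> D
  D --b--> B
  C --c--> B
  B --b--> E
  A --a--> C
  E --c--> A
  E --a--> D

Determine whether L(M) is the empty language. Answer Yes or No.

The empty string ε is accepted: the run A ends in the accepting state A.
Since at least one string is accepted, L(M) is not empty.

No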